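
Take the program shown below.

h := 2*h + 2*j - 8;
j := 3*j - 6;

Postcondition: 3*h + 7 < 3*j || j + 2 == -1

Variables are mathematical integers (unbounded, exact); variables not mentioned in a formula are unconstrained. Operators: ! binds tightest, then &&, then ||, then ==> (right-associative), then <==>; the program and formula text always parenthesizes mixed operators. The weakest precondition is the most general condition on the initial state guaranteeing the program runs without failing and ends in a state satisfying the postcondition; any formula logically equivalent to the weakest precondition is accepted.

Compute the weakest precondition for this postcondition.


Working backward. After the program, the postcondition 3*h + 7 < 3*j || j + 2 == -1 must hold; in canonical form it is 3*h < 3*j - 7 || j == -3.
Before j := 3*j - 6: 3*h < 9*j - 25 || 3*j == 3
Before h := 2*h + 2*j - 8: 6*h < 3*j - 1 || 3*j == 3
Answer: WP = 6*h < 3*j - 1 || 3*j == 3


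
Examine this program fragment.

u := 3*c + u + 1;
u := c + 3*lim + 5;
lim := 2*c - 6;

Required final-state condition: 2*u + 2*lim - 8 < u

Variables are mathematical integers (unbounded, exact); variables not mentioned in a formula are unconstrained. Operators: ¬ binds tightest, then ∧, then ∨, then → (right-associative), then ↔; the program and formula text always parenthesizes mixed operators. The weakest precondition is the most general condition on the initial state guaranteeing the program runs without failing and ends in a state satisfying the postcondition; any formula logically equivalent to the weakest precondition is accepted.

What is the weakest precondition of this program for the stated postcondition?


Working backward. After the program, the postcondition 2*u + 2*lim - 8 < u must hold; in canonical form it is 2*lim + u < 8.
Before lim := 2*c - 6: 4*c + u < 20
Before u := c + 3*lim + 5: 5*c + 3*lim < 15
Before u := 3*c + u + 1: 5*c + 3*lim < 15
Answer: WP = 5*c + 3*lim < 15


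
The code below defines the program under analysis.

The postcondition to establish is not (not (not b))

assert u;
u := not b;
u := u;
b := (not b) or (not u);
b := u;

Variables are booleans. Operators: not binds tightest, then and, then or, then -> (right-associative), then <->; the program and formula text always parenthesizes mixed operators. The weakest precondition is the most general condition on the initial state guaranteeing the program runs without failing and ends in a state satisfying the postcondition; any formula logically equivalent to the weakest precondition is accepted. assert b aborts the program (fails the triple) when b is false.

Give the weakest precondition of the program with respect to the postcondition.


Working backward. After the program, the postcondition not (not (not b)) must hold; in canonical form it is not b.
Before b := u: not u
Before b := (not b) or (not u): not u
Before u := u: not u
Before u := not b: b
Before assert u: u and b
Answer: WP = u and b


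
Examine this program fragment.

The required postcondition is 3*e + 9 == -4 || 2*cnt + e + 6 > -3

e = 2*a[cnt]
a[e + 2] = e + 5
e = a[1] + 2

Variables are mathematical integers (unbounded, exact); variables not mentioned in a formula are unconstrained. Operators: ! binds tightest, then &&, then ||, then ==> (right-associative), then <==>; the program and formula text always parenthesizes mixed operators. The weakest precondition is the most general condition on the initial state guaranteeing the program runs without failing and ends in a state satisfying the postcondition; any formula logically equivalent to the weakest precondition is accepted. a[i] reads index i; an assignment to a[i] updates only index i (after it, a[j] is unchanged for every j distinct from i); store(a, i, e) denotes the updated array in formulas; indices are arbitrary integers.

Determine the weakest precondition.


Working backward. After the program, the postcondition 3*e + 9 == -4 || 2*cnt + e + 6 > -3 must hold; in canonical form it is 3*e == -13 || 2*cnt + e > -9.
Before e := a[1] + 2: 3*a[1] == -19 || a[1] + 2*cnt > -11
Before a[e + 2] := e + 5: 3*store(a, e + 2, e + 5)[1] == -19 || store(a, e + 2, e + 5)[1] + 2*cnt > -11
Before e := 2*a[cnt]: 3*store(a, 2*a[cnt] + 2, 2*a[cnt] + 5)[1] == -19 || store(a, 2*a[cnt] + 2, 2*a[cnt] + 5)[1] + 2*cnt > -11
Answer: WP = 3*store(a, 2*a[cnt] + 2, 2*a[cnt] + 5)[1] == -19 || store(a, 2*a[cnt] + 2, 2*a[cnt] + 5)[1] + 2*cnt > -11


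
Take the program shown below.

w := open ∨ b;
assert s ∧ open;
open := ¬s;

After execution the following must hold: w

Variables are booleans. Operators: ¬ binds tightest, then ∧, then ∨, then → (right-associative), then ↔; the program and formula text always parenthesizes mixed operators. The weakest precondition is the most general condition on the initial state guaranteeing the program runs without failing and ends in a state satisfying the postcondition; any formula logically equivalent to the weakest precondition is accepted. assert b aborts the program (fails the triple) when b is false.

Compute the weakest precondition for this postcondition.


Working backward. After the program, w must hold.
Before open := ¬s: w
Before assert s ∧ open: s ∧ open ∧ w
Before w := open ∨ b: s ∧ open ∧ (open ∨ b)
Answer: WP = s ∧ open ∧ (open ∨ b)


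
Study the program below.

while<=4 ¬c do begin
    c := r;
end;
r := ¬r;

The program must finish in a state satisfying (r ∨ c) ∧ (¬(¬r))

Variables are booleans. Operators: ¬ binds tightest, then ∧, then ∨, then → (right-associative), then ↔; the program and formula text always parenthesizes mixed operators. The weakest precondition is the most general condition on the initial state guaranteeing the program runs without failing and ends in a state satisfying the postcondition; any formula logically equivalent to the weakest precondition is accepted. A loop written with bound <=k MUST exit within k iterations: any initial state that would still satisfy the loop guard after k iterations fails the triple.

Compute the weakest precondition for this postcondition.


Working backward. After the program, the postcondition (r ∨ c) ∧ (¬(¬r)) must hold; in canonical form it is (r ∨ c) ∧ r.
Before r := ¬r: ((¬r) ∨ c) ∧ (¬r)
Before the loop (bound <=4), unroll the exhaustion recursion (WP_0 = exit-now case; WP_j = one more guarded iteration, up to j = 4):
  WP_0: c ∧ ((¬r) ∨ c) ∧ (¬r)
  WP_1: c ∧ (c → (((¬r) ∨ c) ∧ (¬r)))
  WP_2: ((¬c) → (r ∧ (r → (¬r)))) ∧ (c → (((¬r) ∨ c) ∧ (¬r)))
  WP_3: ((¬c) → (((¬r) → (r ∧ (r → (¬r)))) ∧ (r → (¬r)))) ∧ (c → (((¬r) ∨ c) ∧ (¬r)))
  WP_4: ((¬c) → (((¬r) → (((¬r) → (r ∧ (r → (¬r)))) ∧ (r → (¬r)))) ∧ (r → (¬r)))) ∧ (c → (((¬r) ∨ c) ∧ (¬r)))
So before the loop: ((¬c) → (((¬r) → (((¬r) → (r ∧ (r → (¬r)))) ∧ (r → (¬r)))) ∧ (r → (¬r)))) ∧ (c → (((¬r) ∨ c) ∧ (¬r)))
Answer: WP = ((¬c) → (((¬r) → (((¬r) → (r ∧ (r → (¬r)))) ∧ (r → (¬r)))) ∧ (r → (¬r)))) ∧ (c → (((¬r) ∨ c) ∧ (¬r)))


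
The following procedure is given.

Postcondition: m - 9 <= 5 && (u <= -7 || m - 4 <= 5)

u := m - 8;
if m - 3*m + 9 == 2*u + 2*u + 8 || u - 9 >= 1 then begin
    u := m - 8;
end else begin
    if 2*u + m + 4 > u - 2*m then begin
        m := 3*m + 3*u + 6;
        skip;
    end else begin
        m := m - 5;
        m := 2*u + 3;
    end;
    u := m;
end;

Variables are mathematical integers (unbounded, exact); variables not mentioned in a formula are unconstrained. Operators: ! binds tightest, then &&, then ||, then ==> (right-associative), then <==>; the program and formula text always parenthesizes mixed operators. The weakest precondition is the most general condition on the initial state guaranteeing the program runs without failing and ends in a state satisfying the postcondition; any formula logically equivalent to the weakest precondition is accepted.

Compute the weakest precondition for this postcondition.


Working backward. After the program, the postcondition m - 9 <= 5 && (u <= -7 || m - 4 <= 5) must hold; in canonical form it is m <= 14 && (u <= -7 || m <= 9).
Then branch requires m <= 14 && (m <= 1 || m <= 9); else branch requires (3*m + u > -4 ==> (3*m + 3*u <= 8 && (3*m + 3*u <= -13 || 3*m + 3*u <= 3))) && ((!(3*m + u > -4)) ==> (2*u <= 11 && (2*u <= -10 || 2*u <= 6))).
Before the if: ((2*m + 4*u == 1 || u >= 10) ==> (m <= 14 && (m <= 1 || m <= 9))) && ((!(2*m + 4*u == 1 || u >= 10)) ==> ((3*m + u > -4 ==> (3*m + 3*u <= 8 && (3*m + 3*u <= -13 || 3*m + 3*u <= 3))) && ((!(3*m + u > -4)) ==> (2*u <= 11 && (2*u <= -10 || 2*u <= 6)))))
Before u := m - 8: ((6*m == 33 || m >= 18) ==> (m <= 14 && (m <= 1 || m <= 9))) && ((!(6*m == 33 || m >= 18)) ==> ((4*m > 4 ==> (6*m <= 32 && (6*m <= 11 || 6*m <= 27))) && ((!(4*m > 4)) ==> (2*m <= 27 && (2*m <= 6 || 2*m <= 22)))))
Answer: WP = ((6*m == 33 || m >= 18) ==> (m <= 14 && (m <= 1 || m <= 9))) && ((!(6*m == 33 || m >= 18)) ==> ((4*m > 4 ==> (6*m <= 32 && (6*m <= 11 || 6*m <= 27))) && ((!(4*m > 4)) ==> (2*m <= 27 && (2*m <= 6 || 2*m <= 22)))))


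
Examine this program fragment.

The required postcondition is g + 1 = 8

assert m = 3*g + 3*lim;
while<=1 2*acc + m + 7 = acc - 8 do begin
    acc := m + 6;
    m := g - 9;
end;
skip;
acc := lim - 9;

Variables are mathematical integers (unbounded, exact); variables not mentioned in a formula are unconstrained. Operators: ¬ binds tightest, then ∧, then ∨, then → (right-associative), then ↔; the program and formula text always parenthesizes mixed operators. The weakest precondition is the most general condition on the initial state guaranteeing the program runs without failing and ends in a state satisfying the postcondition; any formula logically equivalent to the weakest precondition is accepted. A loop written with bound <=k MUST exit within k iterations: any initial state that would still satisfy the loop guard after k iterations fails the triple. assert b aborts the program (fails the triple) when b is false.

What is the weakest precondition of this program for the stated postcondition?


Working backward. After the program, the postcondition g + 1 = 8 must hold; in canonical form it is g = 7.
Before acc := lim - 9: g = 7
Before skip: g = 7
Before the loop (bound <=1), unroll the exhaustion recursion (WP_0 = exit-now case; WP_j = one more guarded iteration, up to j = 1):
  WP_0: (¬(acc + m = -15)) ∧ g = 7
  WP_1: (acc + m = -15 → ((¬(g + m = -12)) ∧ g = 7)) ∧ ((¬(acc + m = -15)) → g = 7)
So before the loop: (acc + m = -15 → ((¬(g + m = -12)) ∧ g = 7)) ∧ ((¬(acc + m = -15)) → g = 7)
Before assert m = 3*g + 3*lim: m = 3*g + 3*lim ∧ (acc + m = -15 → ((¬(g + m = -12)) ∧ g = 7)) ∧ ((¬(acc + m = -15)) → g = 7)
Answer: WP = m = 3*g + 3*lim ∧ (acc + m = -15 → ((¬(g + m = -12)) ∧ g = 7)) ∧ ((¬(acc + m = -15)) → g = 7)


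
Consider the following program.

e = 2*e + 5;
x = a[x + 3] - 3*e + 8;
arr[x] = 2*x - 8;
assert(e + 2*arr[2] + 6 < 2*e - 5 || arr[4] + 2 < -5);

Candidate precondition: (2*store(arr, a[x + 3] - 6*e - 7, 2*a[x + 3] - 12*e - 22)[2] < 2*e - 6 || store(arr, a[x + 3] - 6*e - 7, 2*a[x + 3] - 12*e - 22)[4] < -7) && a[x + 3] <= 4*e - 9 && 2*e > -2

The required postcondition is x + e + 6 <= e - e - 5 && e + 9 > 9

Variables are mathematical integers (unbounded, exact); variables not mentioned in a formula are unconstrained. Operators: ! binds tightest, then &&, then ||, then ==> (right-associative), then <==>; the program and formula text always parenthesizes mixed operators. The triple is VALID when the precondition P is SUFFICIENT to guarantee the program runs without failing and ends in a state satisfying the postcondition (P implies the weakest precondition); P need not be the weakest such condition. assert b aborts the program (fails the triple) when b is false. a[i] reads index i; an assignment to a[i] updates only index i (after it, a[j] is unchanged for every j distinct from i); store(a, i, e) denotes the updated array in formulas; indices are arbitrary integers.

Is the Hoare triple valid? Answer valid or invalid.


Working backward. After the program, the postcondition x + e + 6 <= e - e - 5 && e + 9 > 9 must hold; in canonical form it is e + x <= -11 && e > 0.
Before assert e + 2*arr[2] + 6 < 2*e - 5 || arr[4] + 2 < -5: (2*arr[2] < e - 11 || arr[4] < -7) && e + x <= -11 && e > 0
Before arr[x] := 2*x - 8: (2*store(arr, x, 2*x - 8)[2] < e - 11 || store(arr, x, 2*x - 8)[4] < -7) && e + x <= -11 && e > 0
Before x := a[x + 3] - 3*e + 8: (2*store(arr, a[x + 3] - 3*e + 8, 2*a[x + 3] - 6*e + 8)[2] < e - 11 || store(arr, a[x + 3] - 3*e + 8, 2*a[x + 3] - 6*e + 8)[4] < -7) && a[x + 3] <= 2*e - 19 && e > 0
Before e := 2*e + 5: (2*store(arr, a[x + 3] - 6*e - 7, 2*a[x + 3] - 12*e - 22)[2] < 2*e - 6 || store(arr, a[x + 3] - 6*e - 7, 2*a[x + 3] - 12*e - 22)[4] < -7) && a[x + 3] <= 4*e - 9 && 2*e > -5
The weakest precondition is (2*store(arr, a[x + 3] - 6*e - 7, 2*a[x + 3] - 12*e - 22)[2] < 2*e - 6 || store(arr, a[x + 3] - 6*e - 7, 2*a[x + 3] - 12*e - 22)[4] < -7) && a[x + 3] <= 4*e - 9 && 2*e > -5.
Check whether (2*store(arr, a[x + 3] - 6*e - 7, 2*a[x + 3] - 12*e - 22)[2] < 2*e - 6 || store(arr, a[x + 3] - 6*e - 7, 2*a[x + 3] - 12*e - 22)[4] < -7) && a[x + 3] <= 4*e - 9 && 2*e > -2 implies it.
Every state satisfying the precondition satisfies the weakest precondition: the implication holds.
Answer: valid


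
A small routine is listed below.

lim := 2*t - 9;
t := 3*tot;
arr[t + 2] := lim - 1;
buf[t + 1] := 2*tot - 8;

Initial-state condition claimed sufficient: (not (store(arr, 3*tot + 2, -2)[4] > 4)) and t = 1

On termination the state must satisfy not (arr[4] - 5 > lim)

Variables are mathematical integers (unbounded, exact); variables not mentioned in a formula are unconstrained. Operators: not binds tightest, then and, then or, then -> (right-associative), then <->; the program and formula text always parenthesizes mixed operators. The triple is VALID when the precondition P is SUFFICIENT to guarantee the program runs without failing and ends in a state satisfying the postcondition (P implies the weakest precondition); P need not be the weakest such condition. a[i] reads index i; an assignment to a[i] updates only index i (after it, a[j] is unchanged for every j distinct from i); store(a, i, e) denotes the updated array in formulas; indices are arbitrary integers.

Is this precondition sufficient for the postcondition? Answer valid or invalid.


Working backward. After the program, the postcondition not (arr[4] - 5 > lim) must hold; in canonical form it is not (arr[4] > lim + 5).
Before buf[t + 1] := 2*tot - 8: not (arr[4] > lim + 5)
Before arr[t + 2] := lim - 1: not (store(arr, t + 2, lim - 1)[4] > lim + 5)
Before t := 3*tot: not (store(arr, 3*tot + 2, lim - 1)[4] > lim + 5)
Before lim := 2*t - 9: not (store(arr, 3*tot + 2, 2*t - 10)[4] > 2*t - 4)
The weakest precondition is not (store(arr, 3*tot + 2, 2*t - 10)[4] > 2*t - 4).
Check whether (not (store(arr, 3*tot + 2, -2)[4] > 4)) and t = 1 implies it.
Countermodel: at the initial state arr = {[2] = 3, [4] = 0, elsewhere 3}, t = 1, tot = 0, the precondition holds but the weakest precondition fails.
Answer: invalid


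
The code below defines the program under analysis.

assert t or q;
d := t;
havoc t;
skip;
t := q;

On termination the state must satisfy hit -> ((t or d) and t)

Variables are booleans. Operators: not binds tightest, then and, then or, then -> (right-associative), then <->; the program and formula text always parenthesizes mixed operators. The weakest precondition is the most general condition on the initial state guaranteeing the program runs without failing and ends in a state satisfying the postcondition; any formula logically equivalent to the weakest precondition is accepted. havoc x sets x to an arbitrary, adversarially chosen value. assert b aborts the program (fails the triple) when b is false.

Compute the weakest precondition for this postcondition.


Working backward. After the program, hit -> ((t or d) and t) must hold.
Before t := q: hit -> ((q or d) and q)
Before skip: hit -> ((q or d) and q)
Before havoc t: hit -> ((q or d) and q)
Before d := t: hit -> ((q or t) and q)
Before assert t or q: (t or q) and (hit -> ((q or t) and q))
Answer: WP = (t or q) and (hit -> ((q or t) and q))


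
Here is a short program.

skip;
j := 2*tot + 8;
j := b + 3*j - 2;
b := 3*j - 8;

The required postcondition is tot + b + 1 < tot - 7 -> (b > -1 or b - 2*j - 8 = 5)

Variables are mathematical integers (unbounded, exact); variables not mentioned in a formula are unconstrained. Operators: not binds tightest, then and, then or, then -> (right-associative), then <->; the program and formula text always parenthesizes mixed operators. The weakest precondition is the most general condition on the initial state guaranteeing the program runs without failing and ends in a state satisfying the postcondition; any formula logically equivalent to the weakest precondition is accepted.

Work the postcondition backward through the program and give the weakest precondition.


Working backward. After the program, the postcondition tot + b + 1 < tot - 7 -> (b > -1 or b - 2*j - 8 = 5) must hold; in canonical form it is b < -8 -> (b > -1 or b = 2*j + 13).
Before b := 3*j - 8: 3*j < 0 -> (3*j > 7 or j = 21)
Before j := b + 3*j - 2: 3*b + 9*j < 6 -> (3*b + 9*j > 13 or b + 3*j = 23)
Before j := 2*tot + 8: 3*b + 18*tot < -66 -> (3*b + 18*tot > -59 or b + 6*tot = -1)
Before skip: 3*b + 18*tot < -66 -> (3*b + 18*tot > -59 or b + 6*tot = -1)
Answer: WP = 3*b + 18*tot < -66 -> (3*b + 18*tot > -59 or b + 6*tot = -1)


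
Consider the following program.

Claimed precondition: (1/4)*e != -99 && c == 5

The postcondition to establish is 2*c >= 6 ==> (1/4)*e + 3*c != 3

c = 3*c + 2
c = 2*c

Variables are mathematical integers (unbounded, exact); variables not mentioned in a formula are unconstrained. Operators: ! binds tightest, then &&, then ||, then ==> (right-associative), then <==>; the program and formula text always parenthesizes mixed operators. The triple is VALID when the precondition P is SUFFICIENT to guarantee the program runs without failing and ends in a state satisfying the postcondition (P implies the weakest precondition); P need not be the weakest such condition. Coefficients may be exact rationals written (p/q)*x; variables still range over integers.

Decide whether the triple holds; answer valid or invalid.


Working backward. After the program, the postcondition 2*c >= 6 ==> (1/4)*e + 3*c != 3 must hold; in canonical form it is 2*c >= 6 ==> 3*c + (1/4)*e != 3.
Before c := 2*c: 4*c >= 6 ==> 6*c + (1/4)*e != 3
Before c := 3*c + 2: 12*c >= -2 ==> 18*c + (1/4)*e != -9
The weakest precondition is 12*c >= -2 ==> 18*c + (1/4)*e != -9.
Check whether (1/4)*e != -99 && c == 5 implies it.
Every state satisfying the precondition satisfies the weakest precondition: the implication holds.
Answer: valid


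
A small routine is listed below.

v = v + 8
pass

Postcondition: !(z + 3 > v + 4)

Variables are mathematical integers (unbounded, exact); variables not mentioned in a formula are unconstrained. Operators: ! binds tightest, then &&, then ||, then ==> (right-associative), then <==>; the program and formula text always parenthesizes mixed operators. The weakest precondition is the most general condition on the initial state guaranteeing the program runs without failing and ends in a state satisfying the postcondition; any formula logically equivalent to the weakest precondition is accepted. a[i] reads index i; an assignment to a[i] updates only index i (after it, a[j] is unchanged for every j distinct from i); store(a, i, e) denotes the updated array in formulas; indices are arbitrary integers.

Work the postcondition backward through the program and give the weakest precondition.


Working backward. After the program, the postcondition !(z + 3 > v + 4) must hold; in canonical form it is !(z > v + 1).
Before skip: !(z > v + 1)
Before v := v + 8: !(z > v + 9)
Answer: WP = !(z > v + 9)


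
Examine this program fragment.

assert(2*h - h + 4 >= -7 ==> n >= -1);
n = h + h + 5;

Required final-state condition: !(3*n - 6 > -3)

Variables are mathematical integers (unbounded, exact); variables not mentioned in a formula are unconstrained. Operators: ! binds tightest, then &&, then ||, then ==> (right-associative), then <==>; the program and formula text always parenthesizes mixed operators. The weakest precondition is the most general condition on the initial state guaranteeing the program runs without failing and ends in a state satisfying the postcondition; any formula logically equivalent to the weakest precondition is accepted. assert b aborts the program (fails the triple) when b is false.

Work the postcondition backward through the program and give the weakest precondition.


Working backward. After the program, the postcondition !(3*n - 6 > -3) must hold; in canonical form it is !(3*n > 3).
Before n := h + h + 5: !(6*h > -12)
Before assert 2*h - h + 4 >= -7 ==> n >= -1: (h >= -11 ==> n >= -1) && (!(6*h > -12))
Answer: WP = (h >= -11 ==> n >= -1) && (!(6*h > -12))


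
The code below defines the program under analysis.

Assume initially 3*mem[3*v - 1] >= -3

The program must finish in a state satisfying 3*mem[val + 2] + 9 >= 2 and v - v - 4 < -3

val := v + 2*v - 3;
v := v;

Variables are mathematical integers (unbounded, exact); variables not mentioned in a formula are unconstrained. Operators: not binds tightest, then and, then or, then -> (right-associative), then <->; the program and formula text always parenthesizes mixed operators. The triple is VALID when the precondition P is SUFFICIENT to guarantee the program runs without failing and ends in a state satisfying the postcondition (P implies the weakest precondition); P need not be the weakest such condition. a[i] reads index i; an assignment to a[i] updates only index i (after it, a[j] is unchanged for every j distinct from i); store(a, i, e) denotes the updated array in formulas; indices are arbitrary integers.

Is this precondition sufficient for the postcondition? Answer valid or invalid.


Working backward. After the program, the postcondition 3*mem[val + 2] + 9 >= 2 and v - v - 4 < -3 must hold; in canonical form it is 3*mem[val + 2] >= -7.
Before v := v: 3*mem[val + 2] >= -7
Before val := v + 2*v - 3: 3*mem[3*v - 1] >= -7
The weakest precondition is 3*mem[3*v - 1] >= -7.
Check whether 3*mem[3*v - 1] >= -3 implies it.
Every state satisfying the precondition satisfies the weakest precondition: the implication holds.
Answer: valid


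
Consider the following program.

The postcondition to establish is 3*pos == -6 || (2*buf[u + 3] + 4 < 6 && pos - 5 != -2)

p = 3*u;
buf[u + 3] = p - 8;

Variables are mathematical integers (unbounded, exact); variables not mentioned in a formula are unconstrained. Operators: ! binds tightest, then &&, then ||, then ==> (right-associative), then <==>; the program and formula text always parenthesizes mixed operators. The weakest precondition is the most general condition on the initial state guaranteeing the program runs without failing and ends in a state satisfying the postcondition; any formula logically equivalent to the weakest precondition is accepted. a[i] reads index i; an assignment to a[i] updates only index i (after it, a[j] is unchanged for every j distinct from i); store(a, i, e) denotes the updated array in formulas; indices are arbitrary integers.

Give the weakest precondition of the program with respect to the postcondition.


Working backward. After the program, the postcondition 3*pos == -6 || (2*buf[u + 3] + 4 < 6 && pos - 5 != -2) must hold; in canonical form it is 3*pos == -6 || (2*buf[u + 3] < 2 && pos != 3).
Before buf[u + 3] := p - 8: 3*pos == -6 || (2*store(buf, u + 3, p - 8)[u + 3] < 2 && pos != 3)
Before p := 3*u: 3*pos == -6 || (2*store(buf, u + 3, 3*u - 8)[u + 3] < 2 && pos != 3)
Answer: WP = 3*pos == -6 || (2*store(buf, u + 3, 3*u - 8)[u + 3] < 2 && pos != 3)


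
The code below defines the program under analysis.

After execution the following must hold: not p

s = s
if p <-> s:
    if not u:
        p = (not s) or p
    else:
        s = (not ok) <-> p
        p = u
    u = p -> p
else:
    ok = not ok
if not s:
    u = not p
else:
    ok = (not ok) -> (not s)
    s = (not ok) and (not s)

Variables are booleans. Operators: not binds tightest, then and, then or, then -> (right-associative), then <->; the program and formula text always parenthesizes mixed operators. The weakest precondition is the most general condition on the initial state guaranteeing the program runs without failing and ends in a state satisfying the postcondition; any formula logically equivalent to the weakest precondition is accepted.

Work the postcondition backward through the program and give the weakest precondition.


Working backward. After the program, not p must hold.
Then branch requires not p; else branch requires not p.
Before the if: ((not s) -> (not p)) and (s -> (not p))
Then branch requires ((not u) -> (((not s) -> (not ((not s) or p))) and (s -> (not ((not s) or p))))) and (u -> (((not ((not ok) <-> p)) -> (not u)) and (((not ok) <-> p) -> (not u)))); else branch requires ((not s) -> (not p)) and (s -> (not p)).
Before the if: ((p <-> s) -> (((not u) -> (((not s) -> (not ((not s) or p))) and (s -> (not ((not s) or p))))) and (u -> (((not ((not ok) <-> p)) -> (not u)) and (((not ok) <-> p) -> (not u)))))) and ((not (p <-> s)) -> (((not s) -> (not p)) and (s -> (not p))))
Before s := s: ((p <-> s) -> (((not u) -> (((not s) -> (not ((not s) or p))) and (s -> (not ((not s) or p))))) and (u -> (((not ((not ok) <-> p)) -> (not u)) and (((not ok) <-> p) -> (not u)))))) and ((not (p <-> s)) -> (((not s) -> (not p)) and (s -> (not p))))
Answer: WP = ((p <-> s) -> (((not u) -> (((not s) -> (not ((not s) or p))) and (s -> (not ((not s) or p))))) and (u -> (((not ((not ok) <-> p)) -> (not u)) and (((not ok) <-> p) -> (not u)))))) and ((not (p <-> s)) -> (((not s) -> (not p)) and (s -> (not p))))


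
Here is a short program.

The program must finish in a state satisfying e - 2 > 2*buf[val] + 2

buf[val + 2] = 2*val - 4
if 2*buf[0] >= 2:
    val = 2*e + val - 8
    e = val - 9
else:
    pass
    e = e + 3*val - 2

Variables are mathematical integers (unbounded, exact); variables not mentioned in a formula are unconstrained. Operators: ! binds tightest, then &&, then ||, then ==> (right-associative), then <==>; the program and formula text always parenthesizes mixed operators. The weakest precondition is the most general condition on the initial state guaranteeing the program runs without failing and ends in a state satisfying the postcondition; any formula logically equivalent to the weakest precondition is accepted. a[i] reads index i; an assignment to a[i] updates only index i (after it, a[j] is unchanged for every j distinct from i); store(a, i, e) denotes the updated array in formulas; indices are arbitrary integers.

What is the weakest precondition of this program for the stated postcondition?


Working backward. After the program, the postcondition e - 2 > 2*buf[val] + 2 must hold; in canonical form it is e > 2*buf[val] + 4.
Then branch requires 2*e + val > 2*buf[2*e + val - 8] + 21; else branch requires e + 3*val > 2*buf[val] + 6.
Before the if: (2*buf[0] >= 2 ==> 2*e + val > 2*buf[2*e + val - 8] + 21) && ((!(2*buf[0] >= 2)) ==> e + 3*val > 2*buf[val] + 6)
Before buf[val + 2] := 2*val - 4: (2*store(buf, val + 2, 2*val - 4)[0] >= 2 ==> 2*e + val > 2*store(buf, val + 2, 2*val - 4)[2*e + val - 8] + 21) && ((!(2*store(buf, val + 2, 2*val - 4)[0] >= 2)) ==> e + 3*val > 2*store(buf, val + 2, 2*val - 4)[val] + 6)
Answer: WP = (2*store(buf, val + 2, 2*val - 4)[0] >= 2 ==> 2*e + val > 2*store(buf, val + 2, 2*val - 4)[2*e + val - 8] + 21) && ((!(2*store(buf, val + 2, 2*val - 4)[0] >= 2)) ==> e + 3*val > 2*store(buf, val + 2, 2*val - 4)[val] + 6)


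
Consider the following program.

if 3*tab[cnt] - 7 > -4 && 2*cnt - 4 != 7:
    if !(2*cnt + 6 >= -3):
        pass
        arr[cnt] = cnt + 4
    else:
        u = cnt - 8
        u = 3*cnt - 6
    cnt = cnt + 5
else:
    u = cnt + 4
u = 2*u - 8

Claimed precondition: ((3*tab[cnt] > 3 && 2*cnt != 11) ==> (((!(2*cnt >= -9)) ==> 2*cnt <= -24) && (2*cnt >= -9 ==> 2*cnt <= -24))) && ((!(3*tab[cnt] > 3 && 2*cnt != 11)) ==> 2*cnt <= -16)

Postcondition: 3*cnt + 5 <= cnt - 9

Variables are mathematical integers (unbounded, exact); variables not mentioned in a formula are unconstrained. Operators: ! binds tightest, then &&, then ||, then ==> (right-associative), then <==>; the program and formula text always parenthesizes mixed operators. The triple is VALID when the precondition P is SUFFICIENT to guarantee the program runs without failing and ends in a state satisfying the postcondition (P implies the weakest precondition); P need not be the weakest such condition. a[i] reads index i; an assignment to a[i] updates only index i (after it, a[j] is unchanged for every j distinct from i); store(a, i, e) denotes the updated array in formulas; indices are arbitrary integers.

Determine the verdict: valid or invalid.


Working backward. After the program, the postcondition 3*cnt + 5 <= cnt - 9 must hold; in canonical form it is 2*cnt <= -14.
Before u := 2*u - 8: 2*cnt <= -14
Then branch requires ((!(2*cnt >= -9)) ==> 2*cnt <= -24) && (2*cnt >= -9 ==> 2*cnt <= -24); else branch requires 2*cnt <= -14.
Before the if: ((3*tab[cnt] > 3 && 2*cnt != 11) ==> (((!(2*cnt >= -9)) ==> 2*cnt <= -24) && (2*cnt >= -9 ==> 2*cnt <= -24))) && ((!(3*tab[cnt] > 3 && 2*cnt != 11)) ==> 2*cnt <= -14)
The weakest precondition is ((3*tab[cnt] > 3 && 2*cnt != 11) ==> (((!(2*cnt >= -9)) ==> 2*cnt <= -24) && (2*cnt >= -9 ==> 2*cnt <= -24))) && ((!(3*tab[cnt] > 3 && 2*cnt != 11)) ==> 2*cnt <= -14).
Check whether ((3*tab[cnt] > 3 && 2*cnt != 11) ==> (((!(2*cnt >= -9)) ==> 2*cnt <= -24) && (2*cnt >= -9 ==> 2*cnt <= -24))) && ((!(3*tab[cnt] > 3 && 2*cnt != 11)) ==> 2*cnt <= -16) implies it.
Every state satisfying the precondition satisfies the weakest precondition: the implication holds.
Answer: valid


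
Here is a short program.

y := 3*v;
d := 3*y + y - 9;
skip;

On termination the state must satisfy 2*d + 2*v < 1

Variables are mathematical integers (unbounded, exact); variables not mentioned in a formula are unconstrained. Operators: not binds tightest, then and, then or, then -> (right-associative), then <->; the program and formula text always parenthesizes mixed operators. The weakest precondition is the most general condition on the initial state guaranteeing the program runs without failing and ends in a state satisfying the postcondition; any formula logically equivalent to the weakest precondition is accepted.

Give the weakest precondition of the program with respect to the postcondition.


Working backward. After the program, 2*d + 2*v < 1 must hold.
Before skip: 2*d + 2*v < 1
Before d := 3*y + y - 9: 2*v + 8*y < 19
Before y := 3*v: 26*v < 19
Answer: WP = 26*v < 19


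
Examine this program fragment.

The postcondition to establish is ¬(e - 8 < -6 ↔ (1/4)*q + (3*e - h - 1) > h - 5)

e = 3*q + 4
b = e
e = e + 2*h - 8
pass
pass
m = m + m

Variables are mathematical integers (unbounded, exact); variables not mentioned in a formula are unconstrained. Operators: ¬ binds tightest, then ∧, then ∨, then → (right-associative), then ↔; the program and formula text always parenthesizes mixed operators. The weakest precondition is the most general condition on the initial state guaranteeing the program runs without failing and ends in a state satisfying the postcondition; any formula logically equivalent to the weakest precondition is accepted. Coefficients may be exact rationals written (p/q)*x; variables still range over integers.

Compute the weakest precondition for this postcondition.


Working backward. After the program, the postcondition ¬(e - 8 < -6 ↔ (1/4)*q + (3*e - h - 1) > h - 5) must hold; in canonical form it is ¬(e < 2 ↔ 3*e + (1/4)*q > 2*h - 4).
Before m := m + m: ¬(e < 2 ↔ 3*e + (1/4)*q > 2*h - 4)
Before skip: ¬(e < 2 ↔ 3*e + (1/4)*q > 2*h - 4)
Before skip: ¬(e < 2 ↔ 3*e + (1/4)*q > 2*h - 4)
Before e := e + 2*h - 8: ¬(e + 2*h < 10 ↔ 3*e + 4*h + (1/4)*q > 20)
Before b := e: ¬(e + 2*h < 10 ↔ 3*e + 4*h + (1/4)*q > 20)
Before e := 3*q + 4: ¬(2*h + 3*q < 6 ↔ 4*h + (37/4)*q > 8)
Answer: WP = ¬(2*h + 3*q < 6 ↔ 4*h + (37/4)*q > 8)


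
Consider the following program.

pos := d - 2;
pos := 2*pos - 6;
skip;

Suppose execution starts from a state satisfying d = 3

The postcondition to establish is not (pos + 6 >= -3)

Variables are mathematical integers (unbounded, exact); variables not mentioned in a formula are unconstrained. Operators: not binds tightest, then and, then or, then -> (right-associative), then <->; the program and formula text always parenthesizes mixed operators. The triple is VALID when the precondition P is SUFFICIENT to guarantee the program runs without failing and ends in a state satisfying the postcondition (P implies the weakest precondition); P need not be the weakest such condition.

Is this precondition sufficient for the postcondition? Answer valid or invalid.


Working backward. After the program, the postcondition not (pos + 6 >= -3) must hold; in canonical form it is not (pos >= -9).
Before skip: not (pos >= -9)
Before pos := 2*pos - 6: not (2*pos >= -3)
Before pos := d - 2: not (2*d >= 1)
The weakest precondition is not (2*d >= 1).
Check whether d = 3 implies it.
Countermodel: at the initial state d = 3, the precondition holds but the weakest precondition fails.
Answer: invalid


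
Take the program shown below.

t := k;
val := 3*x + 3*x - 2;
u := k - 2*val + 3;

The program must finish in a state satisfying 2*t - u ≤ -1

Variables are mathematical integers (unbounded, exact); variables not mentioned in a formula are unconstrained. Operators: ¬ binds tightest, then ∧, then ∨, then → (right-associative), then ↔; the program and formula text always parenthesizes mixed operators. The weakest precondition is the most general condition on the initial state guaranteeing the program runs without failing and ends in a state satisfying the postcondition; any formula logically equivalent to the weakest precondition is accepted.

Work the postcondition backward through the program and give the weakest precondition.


Working backward. After the program, the postcondition 2*t - u ≤ -1 must hold; in canonical form it is 2*t ≤ u - 1.
Before u := k - 2*val + 3: 2*t + 2*val ≤ k + 2
Before val := 3*x + 3*x - 2: 2*t + 12*x ≤ k + 6
Before t := k: k + 12*x ≤ 6
Answer: WP = k + 12*x ≤ 6


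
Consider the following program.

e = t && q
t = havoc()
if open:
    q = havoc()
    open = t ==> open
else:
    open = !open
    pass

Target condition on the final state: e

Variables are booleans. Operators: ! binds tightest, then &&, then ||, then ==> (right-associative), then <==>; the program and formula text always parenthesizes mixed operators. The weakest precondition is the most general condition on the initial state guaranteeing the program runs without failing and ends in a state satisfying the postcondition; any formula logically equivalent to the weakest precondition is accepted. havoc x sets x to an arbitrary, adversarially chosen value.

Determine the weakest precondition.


Working backward. After the program, e must hold.
Then branch requires e; else branch requires e.
Before the if: (open ==> e) && ((!open) ==> e)
Before havoc t: (open ==> e) && ((!open) ==> e)
Before e := t && q: (open ==> (t && q)) && ((!open) ==> (t && q))
Answer: WP = (open ==> (t && q)) && ((!open) ==> (t && q))


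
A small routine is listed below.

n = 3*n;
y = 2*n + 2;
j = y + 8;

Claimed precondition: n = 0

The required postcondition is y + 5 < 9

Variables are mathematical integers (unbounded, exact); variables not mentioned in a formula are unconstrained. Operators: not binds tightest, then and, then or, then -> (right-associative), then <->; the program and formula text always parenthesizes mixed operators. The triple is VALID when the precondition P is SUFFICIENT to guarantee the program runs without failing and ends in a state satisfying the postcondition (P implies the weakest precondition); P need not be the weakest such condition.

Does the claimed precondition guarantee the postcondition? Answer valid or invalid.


Working backward. After the program, the postcondition y + 5 < 9 must hold; in canonical form it is y < 4.
Before j := y + 8: y < 4
Before y := 2*n + 2: 2*n < 2
Before n := 3*n: 6*n < 2
The weakest precondition is 6*n < 2.
Check whether n = 0 implies it.
Every state satisfying the precondition satisfies the weakest precondition: the implication holds.
Answer: valid


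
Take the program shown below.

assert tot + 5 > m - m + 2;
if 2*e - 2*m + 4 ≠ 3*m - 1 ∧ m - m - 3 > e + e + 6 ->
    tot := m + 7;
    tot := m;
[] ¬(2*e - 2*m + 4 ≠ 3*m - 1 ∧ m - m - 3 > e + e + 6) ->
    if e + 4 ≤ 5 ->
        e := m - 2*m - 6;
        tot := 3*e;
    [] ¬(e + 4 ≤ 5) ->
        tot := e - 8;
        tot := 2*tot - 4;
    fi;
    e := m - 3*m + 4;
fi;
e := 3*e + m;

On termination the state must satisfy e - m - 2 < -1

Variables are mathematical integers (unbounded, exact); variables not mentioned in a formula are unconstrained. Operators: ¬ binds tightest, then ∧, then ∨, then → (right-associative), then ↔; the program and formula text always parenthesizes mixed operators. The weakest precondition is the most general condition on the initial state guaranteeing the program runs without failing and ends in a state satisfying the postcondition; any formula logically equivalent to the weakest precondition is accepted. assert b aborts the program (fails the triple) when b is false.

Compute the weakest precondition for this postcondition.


Working backward. After the program, the postcondition e - m - 2 < -1 must hold; in canonical form it is e < m + 1.
Before e := 3*e + m: 3*e < 1
Then branch requires 3*e < 1; else branch requires (e ≤ 1 → 6*m > 11) ∧ ((¬(e ≤ 1)) → 6*m > 11).
Before the if: ((2*e ≠ 5*m - 5 ∧ 2*e < -9) → 3*e < 1) ∧ ((¬(2*e ≠ 5*m - 5 ∧ 2*e < -9)) → ((e ≤ 1 → 6*m > 11) ∧ ((¬(e ≤ 1)) → 6*m > 11)))
Before assert tot + 5 > m - m + 2: tot > -3 ∧ ((2*e ≠ 5*m - 5 ∧ 2*e < -9) → 3*e < 1) ∧ ((¬(2*e ≠ 5*m - 5 ∧ 2*e < -9)) → ((e ≤ 1 → 6*m > 11) ∧ ((¬(e ≤ 1)) → 6*m > 11)))
Answer: WP = tot > -3 ∧ ((2*e ≠ 5*m - 5 ∧ 2*e < -9) → 3*e < 1) ∧ ((¬(2*e ≠ 5*m - 5 ∧ 2*e < -9)) → ((e ≤ 1 → 6*m > 11) ∧ ((¬(e ≤ 1)) → 6*m > 11)))


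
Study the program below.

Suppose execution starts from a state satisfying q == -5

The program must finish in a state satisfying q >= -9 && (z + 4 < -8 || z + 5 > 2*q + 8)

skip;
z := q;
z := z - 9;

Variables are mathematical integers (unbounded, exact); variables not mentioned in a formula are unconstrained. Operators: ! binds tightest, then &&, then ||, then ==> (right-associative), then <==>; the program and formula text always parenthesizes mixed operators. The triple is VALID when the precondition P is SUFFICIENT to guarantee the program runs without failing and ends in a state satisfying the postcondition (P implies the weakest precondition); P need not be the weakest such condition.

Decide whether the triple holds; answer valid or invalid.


Working backward. After the program, the postcondition q >= -9 && (z + 4 < -8 || z + 5 > 2*q + 8) must hold; in canonical form it is q >= -9 && (z < -12 || z > 2*q + 3).
Before z := z - 9: q >= -9 && (z < -3 || z > 2*q + 12)
Before z := q: q >= -9 && (q < -3 || q < -12)
Before skip: q >= -9 && (q < -3 || q < -12)
The weakest precondition is q >= -9 && (q < -3 || q < -12).
Check whether q == -5 implies it.
Every state satisfying the precondition satisfies the weakest precondition: the implication holds.
Answer: valid


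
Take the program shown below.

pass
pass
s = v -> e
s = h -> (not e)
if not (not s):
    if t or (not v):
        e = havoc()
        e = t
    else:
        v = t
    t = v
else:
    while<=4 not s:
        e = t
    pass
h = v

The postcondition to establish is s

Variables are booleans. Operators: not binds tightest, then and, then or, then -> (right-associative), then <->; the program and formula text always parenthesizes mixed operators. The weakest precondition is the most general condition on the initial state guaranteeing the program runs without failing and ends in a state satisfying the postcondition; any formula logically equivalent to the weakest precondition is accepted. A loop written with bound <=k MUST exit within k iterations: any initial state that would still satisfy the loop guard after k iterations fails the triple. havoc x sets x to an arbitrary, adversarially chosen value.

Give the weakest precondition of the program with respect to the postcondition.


Working backward. After the program, s must hold.
Before h := v: s
Then branch requires ((t or (not v)) -> s) and ((not (t or (not v))) -> s); else branch requires (not s) -> ((not s) -> ((not s) -> ((not s) -> s))).
Before the if: (s -> (((t or (not v)) -> s) and ((not (t or (not v))) -> s))) and ((not s) -> ((not s) -> ((not s) -> ((not s) -> ((not s) -> s)))))
Before s := h -> (not e): ((h -> (not e)) -> (((t or (not v)) -> (h -> (not e))) and ((not (t or (not v))) -> (h -> (not e))))) and ((not (h -> (not e))) -> ((not (h -> (not e))) -> ((not (h -> (not e))) -> ((not (h -> (not e))) -> ((not (h -> (not e))) -> (h -> (not e)))))))
Before s := v -> e: ((h -> (not e)) -> (((t or (not v)) -> (h -> (not e))) and ((not (t or (not v))) -> (h -> (not e))))) and ((not (h -> (not e))) -> ((not (h -> (not e))) -> ((not (h -> (not e))) -> ((not (h -> (not e))) -> ((not (h -> (not e))) -> (h -> (not e)))))))
Before skip: ((h -> (not e)) -> (((t or (not v)) -> (h -> (not e))) and ((not (t or (not v))) -> (h -> (not e))))) and ((not (h -> (not e))) -> ((not (h -> (not e))) -> ((not (h -> (not e))) -> ((not (h -> (not e))) -> ((not (h -> (not e))) -> (h -> (not e)))))))
Before skip: ((h -> (not e)) -> (((t or (not v)) -> (h -> (not e))) and ((not (t or (not v))) -> (h -> (not e))))) and ((not (h -> (not e))) -> ((not (h -> (not e))) -> ((not (h -> (not e))) -> ((not (h -> (not e))) -> ((not (h -> (not e))) -> (h -> (not e)))))))
Answer: WP = ((h -> (not e)) -> (((t or (not v)) -> (h -> (not e))) and ((not (t or (not v))) -> (h -> (not e))))) and ((not (h -> (not e))) -> ((not (h -> (not e))) -> ((not (h -> (not e))) -> ((not (h -> (not e))) -> ((not (h -> (not e))) -> (h -> (not e)))))))
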